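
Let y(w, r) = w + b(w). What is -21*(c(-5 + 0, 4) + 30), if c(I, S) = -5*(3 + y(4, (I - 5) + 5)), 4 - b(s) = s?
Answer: 105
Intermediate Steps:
b(s) = 4 - s
y(w, r) = 4 (y(w, r) = w + (4 - w) = 4)
c(I, S) = -35 (c(I, S) = -5*(3 + 4) = -5*7 = -35)
-21*(c(-5 + 0, 4) + 30) = -21*(-35 + 30) = -21*(-5) = 105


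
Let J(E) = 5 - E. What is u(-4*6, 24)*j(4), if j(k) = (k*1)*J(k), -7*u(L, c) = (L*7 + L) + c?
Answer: 96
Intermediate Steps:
u(L, c) = -8*L/7 - c/7 (u(L, c) = -((L*7 + L) + c)/7 = -((7*L + L) + c)/7 = -(8*L + c)/7 = -(c + 8*L)/7 = -8*L/7 - c/7)
j(k) = k*(5 - k) (j(k) = (k*1)*(5 - k) = k*(5 - k))
u(-4*6, 24)*j(4) = (-(-32)*6/7 - ⅐*24)*(4*(5 - 1*4)) = (-8/7*(-24) - 24/7)*(4*(5 - 4)) = (192/7 - 24/7)*(4*1) = 24*4 = 96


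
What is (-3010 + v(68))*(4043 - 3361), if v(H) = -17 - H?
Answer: -2110790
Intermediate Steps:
(-3010 + v(68))*(4043 - 3361) = (-3010 + (-17 - 1*68))*(4043 - 3361) = (-3010 + (-17 - 68))*682 = (-3010 - 85)*682 = -3095*682 = -2110790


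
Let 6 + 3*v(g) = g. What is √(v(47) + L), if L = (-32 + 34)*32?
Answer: √699/3 ≈ 8.8129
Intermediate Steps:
v(g) = -2 + g/3
L = 64 (L = 2*32 = 64)
√(v(47) + L) = √((-2 + (⅓)*47) + 64) = √((-2 + 47/3) + 64) = √(41/3 + 64) = √(233/3) = √699/3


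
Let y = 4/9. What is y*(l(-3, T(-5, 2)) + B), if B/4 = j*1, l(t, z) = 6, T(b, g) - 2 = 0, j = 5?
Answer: 104/9 ≈ 11.556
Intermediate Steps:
T(b, g) = 2 (T(b, g) = 2 + 0 = 2)
B = 20 (B = 4*(5*1) = 4*5 = 20)
y = 4/9 (y = 4*(⅑) = 4/9 ≈ 0.44444)
y*(l(-3, T(-5, 2)) + B) = 4*(6 + 20)/9 = (4/9)*26 = 104/9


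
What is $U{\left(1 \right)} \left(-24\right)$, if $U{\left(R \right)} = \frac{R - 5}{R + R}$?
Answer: $48$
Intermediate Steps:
$U{\left(R \right)} = \frac{-5 + R}{2 R}$
$U{\left(1 \right)} \left(-24\right) = \frac{-5 + 1}{2 \cdot 1} \left(-24\right) = \frac{1}{2} \cdot 1 \left(-4\right) \left(-24\right) = \left(-2\right) \left(-24\right) = 48$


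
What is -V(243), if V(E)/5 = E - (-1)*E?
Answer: -2430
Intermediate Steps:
V(E) = 10*E (V(E) = 5*(E - (-1)*E) = 5*(E + E) = 5*(2*E) = 10*E)
-V(243) = -10*243 = -1*2430 = -2430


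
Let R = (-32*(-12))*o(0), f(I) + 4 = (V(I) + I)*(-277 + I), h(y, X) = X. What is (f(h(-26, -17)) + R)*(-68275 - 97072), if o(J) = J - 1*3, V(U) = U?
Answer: -1461667480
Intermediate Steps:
o(J) = -3 + J (o(J) = J - 3 = -3 + J)
f(I) = -4 + 2*I*(-277 + I) (f(I) = -4 + (I + I)*(-277 + I) = -4 + (2*I)*(-277 + I) = -4 + 2*I*(-277 + I))
R = -1152 (R = (-32*(-12))*(-3 + 0) = 384*(-3) = -1152)
(f(h(-26, -17)) + R)*(-68275 - 97072) = ((-4 - 554*(-17) + 2*(-17)**2) - 1152)*(-68275 - 97072) = ((-4 + 9418 + 2*289) - 1152)*(-165347) = ((-4 + 9418 + 578) - 1152)*(-165347) = (9992 - 1152)*(-165347) = 8840*(-165347) = -1461667480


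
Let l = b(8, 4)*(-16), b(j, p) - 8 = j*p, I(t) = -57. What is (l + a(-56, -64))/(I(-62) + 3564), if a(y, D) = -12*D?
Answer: 128/3507 ≈ 0.036498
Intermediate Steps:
b(j, p) = 8 + j*p
l = -640 (l = (8 + 8*4)*(-16) = (8 + 32)*(-16) = 40*(-16) = -640)
(l + a(-56, -64))/(I(-62) + 3564) = (-640 - 12*(-64))/(-57 + 3564) = (-640 + 768)/3507 = 128*(1/3507) = 128/3507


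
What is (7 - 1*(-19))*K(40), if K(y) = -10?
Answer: -260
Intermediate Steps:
(7 - 1*(-19))*K(40) = (7 - 1*(-19))*(-10) = (7 + 19)*(-10) = 26*(-10) = -260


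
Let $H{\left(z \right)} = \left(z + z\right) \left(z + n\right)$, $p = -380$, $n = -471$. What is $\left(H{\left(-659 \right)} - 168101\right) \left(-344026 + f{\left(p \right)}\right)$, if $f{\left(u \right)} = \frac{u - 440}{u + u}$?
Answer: $- \frac{17272487421333}{38} \approx -4.5454 \cdot 10^{11}$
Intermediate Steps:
$H{\left(z \right)} = 2 z \left(-471 + z\right)$ ($H{\left(z \right)} = \left(z + z\right) \left(z - 471\right) = 2 z \left(-471 + z\right)$)
$f{\left(u \right)} = \frac{-440 + u}{2 u}$
$\left(H{\left(-659 \right)} - 168101\right) \left(-344026 + f{\left(p \right)}\right) = \left(2 \left(-659\right) \left(-471 - 659\right) - 168101\right) \left(-344026 + \frac{-440 - 380}{2 \left(-380\right)}\right) = \left(2 \left(-659\right) \left(-1130\right) - 168101\right) \left(-344026 + \frac{1}{2} \left(- \frac{1}{380}\right) \left(-820\right)\right) = \left(1489340 - 168101\right) \left(-344026 + \frac{41}{38}\right) = 1321239 \left(- \frac{13072947}{38}\right) = - \frac{17272487421333}{38}$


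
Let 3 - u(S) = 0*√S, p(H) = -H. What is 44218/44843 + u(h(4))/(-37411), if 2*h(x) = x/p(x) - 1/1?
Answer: 1654105069/1677621473 ≈ 0.98598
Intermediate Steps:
h(x) = -1 (h(x) = (x/((-x)) - 1/1)/2 = (x*(-1/x) - 1*1)/2 = (-1 - 1)/2 = (½)*(-2) = -1)
u(S) = 3 (u(S) = 3 - 0*√S = 3 - 1*0 = 3 + 0 = 3)
44218/44843 + u(h(4))/(-37411) = 44218/44843 + 3/(-37411) = 44218*(1/44843) + 3*(-1/37411) = 44218/44843 - 3/37411 = 1654105069/1677621473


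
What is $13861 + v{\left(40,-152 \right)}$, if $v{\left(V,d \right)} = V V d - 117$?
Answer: $-229456$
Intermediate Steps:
$v{\left(V,d \right)} = -117 + d V^{2}$ ($v{\left(V,d \right)} = V^{2} d - 117 = d V^{2} - 117 = -117 + d V^{2}$)
$13861 + v{\left(40,-152 \right)} = 13861 - \left(117 + 152 \cdot 40^{2}\right) = 13861 - 243317 = -229456$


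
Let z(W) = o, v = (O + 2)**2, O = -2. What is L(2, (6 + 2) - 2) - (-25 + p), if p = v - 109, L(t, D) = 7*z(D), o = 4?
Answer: 162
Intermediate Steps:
v = 0 (v = (-2 + 2)**2 = 0**2 = 0)
z(W) = 4
L(t, D) = 28 (L(t, D) = 7*4 = 28)
p = -109 (p = 0 - 109 = -109)
L(2, (6 + 2) - 2) - (-25 + p) = 28 - (-25 - 109) = 28 - 1*(-134) = 28 + 134 = 162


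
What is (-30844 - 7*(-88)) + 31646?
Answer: 1418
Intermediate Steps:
(-30844 - 7*(-88)) + 31646 = (-30844 + 616) + 31646 = -30228 + 31646 = 1418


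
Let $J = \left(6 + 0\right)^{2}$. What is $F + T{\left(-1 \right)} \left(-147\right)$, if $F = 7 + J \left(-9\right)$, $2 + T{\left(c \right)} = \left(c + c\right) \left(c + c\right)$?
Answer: $-611$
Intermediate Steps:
$J = 36$ ($J = 6^{2} = 36$)
$T{\left(c \right)} = -2 + 4 c^{2}$ ($T{\left(c \right)} = -2 + \left(c + c\right) \left(c + c\right) = -2 + 2 c 2 c = -2 + 4 c^{2}$)
$F = -317$ ($F = 7 + 36 \left(-9\right) = 7 - 324 = -317$)
$F + T{\left(-1 \right)} \left(-147\right) = -317 + \left(-2 + 4 \left(-1\right)^{2}\right) \left(-147\right) = -317 + \left(-2 + 4 \cdot 1\right) \left(-147\right) = -317 + \left(-2 + 4\right) \left(-147\right) = -317 + 2 \left(-147\right) = -317 - 294 = -611$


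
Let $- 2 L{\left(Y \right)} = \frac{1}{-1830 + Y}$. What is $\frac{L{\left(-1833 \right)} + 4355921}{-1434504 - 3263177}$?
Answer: $- \frac{31911477247}{34415211006} \approx -0.92725$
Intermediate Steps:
$L{\left(Y \right)} = - \frac{1}{2 \left(-1830 + Y\right)}$
$\frac{L{\left(-1833 \right)} + 4355921}{-1434504 - 3263177} = \frac{- \frac{1}{-3660 + 2 \left(-1833\right)} + 4355921}{-1434504 - 3263177} = \frac{- \frac{1}{-3660 - 3666} + 4355921}{-4697681} = \left(- \frac{1}{-7326} + 4355921\right) \left(- \frac{1}{4697681}\right) = \left(\left(-1\right) \left(- \frac{1}{7326}\right) + 4355921\right) \left(- \frac{1}{4697681}\right) = \left(\frac{1}{7326} + 4355921\right) \left(- \frac{1}{4697681}\right) = \frac{31911477247}{7326} \left(- \frac{1}{4697681}\right) = - \frac{31911477247}{34415211006}$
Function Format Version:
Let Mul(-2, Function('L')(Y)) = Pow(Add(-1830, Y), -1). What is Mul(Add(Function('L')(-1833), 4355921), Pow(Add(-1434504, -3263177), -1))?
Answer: Rational(-31911477247, 34415211006) ≈ -0.92725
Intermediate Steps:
Function('L')(Y) = Mul(Rational(-1, 2), Pow(Add(-1830, Y), -1))
Mul(Add(Function('L')(-1833), 4355921), Pow(Add(-1434504, -3263177), -1)) = Mul(Add(Mul(-1, Pow(Add(-3660, Mul(2, -1833)), -1)), 4355921), Pow(Add(-1434504, -3263177), -1)) = Mul(Add(Mul(-1, Pow(Add(-3660, -3666), -1)), 4355921), Pow(-4697681, -1)) = Mul(Add(Mul(-1, Pow(-7326, -1)), 4355921), Rational(-1, 4697681)) = Mul(Add(Mul(-1, Rational(-1, 7326)), 4355921), Rational(-1, 4697681)) = Mul(Add(Rational(1, 7326), 4355921), Rational(-1, 4697681)) = Mul(Rational(31911477247, 7326), Rational(-1, 4697681)) = Rational(-31911477247, 34415211006)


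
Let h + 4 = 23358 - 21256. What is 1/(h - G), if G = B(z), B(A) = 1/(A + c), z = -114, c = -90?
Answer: 204/427993 ≈ 0.00047664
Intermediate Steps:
B(A) = 1/(-90 + A) (B(A) = 1/(A - 90) = 1/(-90 + A))
h = 2098 (h = -4 + (23358 - 21256) = -4 + 2102 = 2098)
G = -1/204 (G = 1/(-90 - 114) = 1/(-204) = -1/204 ≈ -0.0049020)
1/(h - G) = 1/(2098 - 1*(-1/204)) = 1/(2098 + 1/204) = 1/(427993/204) = 204/427993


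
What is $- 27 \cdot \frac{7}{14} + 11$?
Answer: $- \frac{5}{2} \approx -2.5$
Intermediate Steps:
$- 27 \cdot \frac{7}{14} + 11 = - 27 \cdot 7 \cdot \frac{1}{14} + 11 = \left(-27\right) \frac{1}{2} + 11 = - \frac{27}{2} + 11 = - \frac{5}{2}$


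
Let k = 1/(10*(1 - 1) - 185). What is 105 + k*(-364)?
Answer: 19789/185 ≈ 106.97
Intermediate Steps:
k = -1/185 (k = 1/(10*0 - 185) = 1/(0 - 185) = 1/(-185) = -1/185 ≈ -0.0054054)
105 + k*(-364) = 105 - 1/185*(-364) = 105 + 364/185 = 19789/185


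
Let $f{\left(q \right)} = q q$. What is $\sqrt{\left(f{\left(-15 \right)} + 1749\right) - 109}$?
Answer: $\sqrt{1865} \approx 43.186$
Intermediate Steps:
$f{\left(q \right)} = q^{2}$
$\sqrt{\left(f{\left(-15 \right)} + 1749\right) - 109} = \sqrt{\left(\left(-15\right)^{2} + 1749\right) - 109} = \sqrt{\left(225 + 1749\right) - 109} = \sqrt{1974 - 109} = \sqrt{1865}$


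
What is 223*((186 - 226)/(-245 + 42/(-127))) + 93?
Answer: 4030441/31157 ≈ 129.36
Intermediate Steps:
223*((186 - 226)/(-245 + 42/(-127))) + 93 = 223*(-40/(-245 + 42*(-1/127))) + 93 = 223*(-40/(-245 - 42/127)) + 93 = 223*(-40/(-31157/127)) + 93 = 223*(-40*(-127/31157)) + 93 = 223*(5080/31157) + 93 = 1132840/31157 + 93 = 4030441/31157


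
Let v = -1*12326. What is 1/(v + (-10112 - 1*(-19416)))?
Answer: -1/3022 ≈ -0.00033091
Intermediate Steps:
v = -12326
1/(v + (-10112 - 1*(-19416))) = 1/(-12326 + (-10112 - 1*(-19416))) = 1/(-12326 + (-10112 + 19416)) = 1/(-12326 + 9304) = 1/(-3022) = -1/3022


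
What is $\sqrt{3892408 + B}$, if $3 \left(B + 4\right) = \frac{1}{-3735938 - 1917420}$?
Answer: $\frac{\sqrt{1119627084673130164230}}{16960074} \approx 1972.9$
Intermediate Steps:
$B = - \frac{67840297}{16960074}$ ($B = -4 + \frac{1}{3 \left(-3735938 - 1917420\right)} = -4 + \frac{1}{3 \left(-5653358\right)} = -4 + \frac{1}{3} \left(- \frac{1}{5653358}\right) = -4 - \frac{1}{16960074} = - \frac{67840297}{16960074} \approx -4.0$)
$\sqrt{3892408 + B} = \sqrt{3892408 - \frac{67840297}{16960074}} = \sqrt{\frac{66015459877895}{16960074}} = \frac{\sqrt{1119627084673130164230}}{16960074}$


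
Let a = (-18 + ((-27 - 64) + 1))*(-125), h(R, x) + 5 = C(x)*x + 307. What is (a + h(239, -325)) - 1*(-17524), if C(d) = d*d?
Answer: -34296799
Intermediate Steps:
C(d) = d²
h(R, x) = 302 + x³ (h(R, x) = -5 + (x²*x + 307) = -5 + (x³ + 307) = -5 + (307 + x³) = 302 + x³)
a = 13500 (a = (-18 + (-91 + 1))*(-125) = (-18 - 90)*(-125) = -108*(-125) = 13500)
(a + h(239, -325)) - 1*(-17524) = (13500 + (302 + (-325)³)) - 1*(-17524) = (13500 + (302 - 34328125)) + 17524 = (13500 - 34327823) + 17524 = -34314323 + 17524 = -34296799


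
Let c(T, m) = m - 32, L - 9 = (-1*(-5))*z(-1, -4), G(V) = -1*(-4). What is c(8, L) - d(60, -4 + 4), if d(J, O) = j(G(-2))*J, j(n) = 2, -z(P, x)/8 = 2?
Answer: -223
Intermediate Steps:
G(V) = 4
z(P, x) = -16 (z(P, x) = -8*2 = -16)
L = -71 (L = 9 - 1*(-5)*(-16) = 9 + 5*(-16) = 9 - 80 = -71)
c(T, m) = -32 + m
d(J, O) = 2*J
c(8, L) - d(60, -4 + 4) = (-32 - 71) - 2*60 = -103 - 1*120 = -103 - 120 = -223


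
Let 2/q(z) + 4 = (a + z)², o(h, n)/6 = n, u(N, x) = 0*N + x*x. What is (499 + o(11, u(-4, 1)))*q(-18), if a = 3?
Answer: 1010/221 ≈ 4.5701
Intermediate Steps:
u(N, x) = x² (u(N, x) = 0 + x² = x²)
o(h, n) = 6*n
q(z) = 2/(-4 + (3 + z)²)
(499 + o(11, u(-4, 1)))*q(-18) = (499 + 6*1²)*(2/(-4 + (3 - 18)²)) = (499 + 6*1)*(2/(-4 + (-15)²)) = (499 + 6)*(2/(-4 + 225)) = 505*(2/221) = 1010/221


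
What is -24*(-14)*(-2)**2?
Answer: 1344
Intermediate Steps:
-24*(-14)*(-2)**2 = -(-336)*4 = -1*(-1344) = 1344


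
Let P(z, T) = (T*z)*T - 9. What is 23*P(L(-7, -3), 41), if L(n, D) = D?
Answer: -116196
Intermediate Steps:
P(z, T) = -9 + z*T² (P(z, T) = z*T² - 9 = -9 + z*T²)
23*P(L(-7, -3), 41) = 23*(-9 - 3*41²) = 23*(-9 - 3*1681) = 23*(-9 - 5043) = 23*(-5052) = -116196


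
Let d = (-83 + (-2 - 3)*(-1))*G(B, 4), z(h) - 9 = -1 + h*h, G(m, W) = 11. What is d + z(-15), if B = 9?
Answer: -625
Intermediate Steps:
z(h) = 8 + h**2 (z(h) = 9 + (-1 + h*h) = 9 + (-1 + h**2) = 8 + h**2)
d = -858 (d = (-83 + (-2 - 3)*(-1))*11 = (-83 - 5*(-1))*11 = (-83 + 5)*11 = -78*11 = -858)
d + z(-15) = -858 + (8 + (-15)**2) = -858 + (8 + 225) = -858 + 233 = -625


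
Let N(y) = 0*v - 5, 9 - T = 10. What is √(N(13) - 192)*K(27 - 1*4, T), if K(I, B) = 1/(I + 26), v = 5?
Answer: I*√197/49 ≈ 0.28644*I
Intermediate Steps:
T = -1 (T = 9 - 1*10 = 9 - 10 = -1)
K(I, B) = 1/(26 + I)
N(y) = -5 (N(y) = 0*5 - 5 = 0 - 5 = -5)
√(N(13) - 192)*K(27 - 1*4, T) = √(-5 - 192)/(26 + (27 - 1*4)) = √(-197)/(26 + (27 - 4)) = (I*√197)/(26 + 23) = (I*√197)/49 = (I*√197)*(1/49) = I*√197/49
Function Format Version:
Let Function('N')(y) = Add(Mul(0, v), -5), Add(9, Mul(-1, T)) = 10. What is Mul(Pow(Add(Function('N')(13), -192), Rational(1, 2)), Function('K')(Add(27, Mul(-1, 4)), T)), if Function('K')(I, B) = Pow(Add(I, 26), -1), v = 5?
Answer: Mul(Rational(1, 49), I, Pow(197, Rational(1, 2))) ≈ Mul(0.28644, I)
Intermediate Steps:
T = -1 (T = Add(9, Mul(-1, 10)) = Add(9, -10) = -1)
Function('K')(I, B) = Pow(Add(26, I), -1)
Function('N')(y) = -5 (Function('N')(y) = Add(Mul(0, 5), -5) = Add(0, -5) = -5)
Mul(Pow(Add(Function('N')(13), -192), Rational(1, 2)), Function('K')(Add(27, Mul(-1, 4)), T)) = Mul(Pow(Add(-5, -192), Rational(1, 2)), Pow(Add(26, Add(27, Mul(-1, 4))), -1)) = Mul(Pow(-197, Rational(1, 2)), Pow(Add(26, Add(27, -4)), -1)) = Mul(Mul(I, Pow(197, Rational(1, 2))), Pow(Add(26, 23), -1)) = Mul(Mul(I, Pow(197, Rational(1, 2))), Pow(49, -1)) = Mul(Mul(I, Pow(197, Rational(1, 2))), Rational(1, 49)) = Mul(Rational(1, 49), I, Pow(197, Rational(1, 2)))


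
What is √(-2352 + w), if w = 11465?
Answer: √9113 ≈ 95.462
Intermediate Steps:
√(-2352 + w) = √(-2352 + 11465) = √9113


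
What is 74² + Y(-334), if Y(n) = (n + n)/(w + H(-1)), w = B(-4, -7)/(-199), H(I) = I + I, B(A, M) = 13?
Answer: 2383568/411 ≈ 5799.4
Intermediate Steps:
H(I) = 2*I
w = -13/199 (w = 13/(-199) = 13*(-1/199) = -13/199 ≈ -0.065327)
Y(n) = -398*n/411 (Y(n) = (n + n)/(-13/199 + 2*(-1)) = (2*n)/(-13/199 - 2) = (2*n)/(-411/199) = (2*n)*(-199/411) = -398*n/411)
74² + Y(-334) = 74² - 398/411*(-334) = 5476 + 132932/411 = 2383568/411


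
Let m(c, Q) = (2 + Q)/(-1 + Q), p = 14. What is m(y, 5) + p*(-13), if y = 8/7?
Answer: -721/4 ≈ -180.25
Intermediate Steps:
y = 8/7 (y = 8*(⅐) = 8/7 ≈ 1.1429)
m(c, Q) = (2 + Q)/(-1 + Q)
m(y, 5) + p*(-13) = (2 + 5)/(-1 + 5) + 14*(-13) = 7/4 - 182 = -721/4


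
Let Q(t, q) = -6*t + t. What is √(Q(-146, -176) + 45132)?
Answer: √45862 ≈ 214.15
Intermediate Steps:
Q(t, q) = -5*t
√(Q(-146, -176) + 45132) = √(-5*(-146) + 45132) = √(730 + 45132) = √45862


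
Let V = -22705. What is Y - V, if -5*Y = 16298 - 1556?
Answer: 98783/5 ≈ 19757.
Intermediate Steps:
Y = -14742/5 (Y = -(16298 - 1556)/5 = -⅕*14742 = -14742/5 ≈ -2948.4)
Y - V = -14742/5 - 1*(-22705) = -14742/5 + 22705 = 98783/5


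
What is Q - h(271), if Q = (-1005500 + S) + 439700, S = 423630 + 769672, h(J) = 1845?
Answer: 625657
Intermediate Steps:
S = 1193302
Q = 627502 (Q = (-1005500 + 1193302) + 439700 = 187802 + 439700 = 627502)
Q - h(271) = 627502 - 1*1845 = 627502 - 1845 = 625657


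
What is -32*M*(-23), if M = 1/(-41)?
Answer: -736/41 ≈ -17.951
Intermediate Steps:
M = -1/41 ≈ -0.024390
-32*M*(-23) = -32*(-1/41)*(-23) = (32/41)*(-23) = -736/41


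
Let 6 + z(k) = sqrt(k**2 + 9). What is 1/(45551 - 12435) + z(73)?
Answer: -198695/33116 + sqrt(5338) ≈ 67.062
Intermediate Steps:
z(k) = -6 + sqrt(9 + k**2) (z(k) = -6 + sqrt(k**2 + 9) = -6 + sqrt(9 + k**2))
1/(45551 - 12435) + z(73) = 1/(45551 - 12435) + (-6 + sqrt(9 + 73**2)) = 1/33116 + (-6 + sqrt(9 + 5329)) = 1/33116 + (-6 + sqrt(5338)) = -198695/33116 + sqrt(5338)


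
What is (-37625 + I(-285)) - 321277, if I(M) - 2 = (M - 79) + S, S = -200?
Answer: -359464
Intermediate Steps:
I(M) = -277 + M (I(M) = 2 + ((M - 79) - 200) = 2 + ((-79 + M) - 200) = 2 + (-279 + M) = -277 + M)
(-37625 + I(-285)) - 321277 = (-37625 + (-277 - 285)) - 321277 = (-37625 - 562) - 321277 = -38187 - 321277 = -359464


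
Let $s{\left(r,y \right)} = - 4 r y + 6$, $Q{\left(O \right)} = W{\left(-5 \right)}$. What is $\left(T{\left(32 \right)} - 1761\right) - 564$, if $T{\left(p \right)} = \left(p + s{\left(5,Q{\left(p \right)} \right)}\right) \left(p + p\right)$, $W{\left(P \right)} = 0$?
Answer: $107$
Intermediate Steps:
$Q{\left(O \right)} = 0$
$s{\left(r,y \right)} = 6 - 4 r y$ ($s{\left(r,y \right)} = - 4 r y + 6 = 6 - 4 r y$)
$T{\left(p \right)} = 2 p \left(6 + p\right)$ ($T{\left(p \right)} = \left(p + \left(6 - 20 \cdot 0\right)\right) \left(p + p\right) = \left(p + \left(6 + 0\right)\right) 2 p = \left(p + 6\right) 2 p = \left(6 + p\right) 2 p = 2 p \left(6 + p\right)$)
$\left(T{\left(32 \right)} - 1761\right) - 564 = \left(2 \cdot 32 \left(6 + 32\right) - 1761\right) - 564 = \left(2 \cdot 32 \cdot 38 - 1761\right) - 564 = \left(2432 - 1761\right) - 564 = 671 - 564 = 107$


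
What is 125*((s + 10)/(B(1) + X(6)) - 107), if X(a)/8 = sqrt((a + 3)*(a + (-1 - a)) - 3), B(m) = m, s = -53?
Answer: 250*(-856*sqrt(3) + 75*I)/(-I + 16*sqrt(3)) ≈ -13382.0 + 193.7*I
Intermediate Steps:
X(a) = 8*sqrt(-6 - a) (X(a) = 8*sqrt((a + 3)*(a + (-1 - a)) - 3) = 8*sqrt((3 + a)*(-1) - 3) = 8*sqrt((-3 - a) - 3) = 8*sqrt(-6 - a))
125*((s + 10)/(B(1) + X(6)) - 107) = 125*((-53 + 10)/(1 + 8*sqrt(-6 - 1*6)) - 107) = 125*(-43/(1 + 8*sqrt(-6 - 6)) - 107) = 125*(-43/(1 + 8*sqrt(-12)) - 107) = 125*(-43/(1 + 8*(2*I*sqrt(3))) - 107) = 125*(-43/(1 + 16*I*sqrt(3)) - 107) = 125*(-107 - 43/(1 + 16*I*sqrt(3))) = -13375 - 5375/(1 + 16*I*sqrt(3))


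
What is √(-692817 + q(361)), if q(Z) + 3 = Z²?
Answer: I*√562499 ≈ 750.0*I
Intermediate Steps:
q(Z) = -3 + Z²
√(-692817 + q(361)) = √(-692817 + (-3 + 361²)) = √(-692817 + (-3 + 130321)) = √(-692817 + 130318) = √(-562499) = I*√562499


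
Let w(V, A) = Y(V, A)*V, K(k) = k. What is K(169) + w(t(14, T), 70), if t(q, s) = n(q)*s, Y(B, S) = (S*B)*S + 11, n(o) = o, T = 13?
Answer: 162309771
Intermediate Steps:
Y(B, S) = 11 + B*S² (Y(B, S) = (B*S)*S + 11 = B*S² + 11 = 11 + B*S²)
t(q, s) = q*s
w(V, A) = V*(11 + V*A²) (w(V, A) = (11 + V*A²)*V = V*(11 + V*A²))
K(169) + w(t(14, T), 70) = 169 + (14*13)*(11 + (14*13)*70²) = 169 + 182*(11 + 182*4900) = 169 + 182*(11 + 891800) = 169 + 182*891811 = 169 + 162309602 = 162309771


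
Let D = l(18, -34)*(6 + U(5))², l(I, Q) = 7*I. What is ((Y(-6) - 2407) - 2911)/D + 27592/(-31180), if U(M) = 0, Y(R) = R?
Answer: -18197477/8839530 ≈ -2.0586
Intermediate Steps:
D = 4536 (D = (7*18)*(6 + 0)² = 126*6² = 126*36 = 4536)
((Y(-6) - 2407) - 2911)/D + 27592/(-31180) = ((-6 - 2407) - 2911)/4536 + 27592/(-31180) = (-2413 - 2911)*(1/4536) + 27592*(-1/31180) = -5324*1/4536 - 6898/7795 = -1331/1134 - 6898/7795 = -18197477/8839530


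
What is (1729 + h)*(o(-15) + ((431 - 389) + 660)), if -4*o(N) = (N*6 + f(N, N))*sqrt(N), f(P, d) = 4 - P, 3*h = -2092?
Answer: 724230 + 219745*I*sqrt(15)/12 ≈ 7.2423e+5 + 70922.0*I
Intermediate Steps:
h = -2092/3 (h = (1/3)*(-2092) = -2092/3 ≈ -697.33)
o(N) = -sqrt(N)*(4 + 5*N)/4 (o(N) = -(N*6 + (4 - N))*sqrt(N)/4 = -(6*N + (4 - N))*sqrt(N)/4 = -(4 + 5*N)*sqrt(N)/4 = -sqrt(N)*(4 + 5*N)/4)
(1729 + h)*(o(-15) + ((431 - 389) + 660)) = (1729 - 2092/3)*(sqrt(-15)*(-4 - 5*(-15))/4 + ((431 - 389) + 660)) = 3095*((I*sqrt(15))*(-4 + 75)/4 + (42 + 660))/3 = 3095*((1/4)*(I*sqrt(15))*71 + 702)/3 = 3095*(71*I*sqrt(15)/4 + 702)/3 = 3095*(702 + 71*I*sqrt(15)/4)/3 = 724230 + 219745*I*sqrt(15)/12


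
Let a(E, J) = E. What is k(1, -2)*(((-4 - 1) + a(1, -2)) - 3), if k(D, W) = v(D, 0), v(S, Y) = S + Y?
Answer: -7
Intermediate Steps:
k(D, W) = D (k(D, W) = D + 0 = D)
k(1, -2)*(((-4 - 1) + a(1, -2)) - 3) = 1*(((-4 - 1) + 1) - 3) = 1*((-5 + 1) - 3) = 1*(-4 - 3) = 1*(-7) = -7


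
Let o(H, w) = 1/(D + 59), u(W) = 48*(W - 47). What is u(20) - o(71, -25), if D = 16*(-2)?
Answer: -34993/27 ≈ -1296.0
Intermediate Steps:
u(W) = -2256 + 48*W (u(W) = 48*(-47 + W) = -2256 + 48*W)
D = -32
o(H, w) = 1/27 (o(H, w) = 1/(-32 + 59) = 1/27)
u(20) - o(71, -25) = (-2256 + 48*20) - 1*1/27 = (-2256 + 960) - 1/27 = -1296 - 1/27 = -34993/27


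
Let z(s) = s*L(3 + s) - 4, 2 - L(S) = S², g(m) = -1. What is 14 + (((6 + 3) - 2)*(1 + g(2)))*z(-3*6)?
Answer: 14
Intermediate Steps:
L(S) = 2 - S²
z(s) = -4 + s*(2 - (3 + s)²) (z(s) = s*(2 - (3 + s)²) - 4 = -4 + s*(2 - (3 + s)²))
14 + (((6 + 3) - 2)*(1 + g(2)))*z(-3*6) = 14 + (((6 + 3) - 2)*(1 - 1))*(-4 - (-3*6)*(-2 + (3 - 3*6)²)) = 14 + ((9 - 2)*0)*(-4 - 1*(-18)*(-2 + (3 - 18)²)) = 14 + (7*0)*(-4 - 1*(-18)*(-2 + (-15)²)) = 14 + 0*(-4 - 1*(-18)*(-2 + 225)) = 14 + 0*(-4 - 1*(-18)*223) = 14 + 0*(-4 + 4014) = 14 + 0*4010 = 14 + 0 = 14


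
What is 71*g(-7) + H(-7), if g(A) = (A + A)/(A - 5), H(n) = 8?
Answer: 545/6 ≈ 90.833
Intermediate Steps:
g(A) = 2*A/(-5 + A) (g(A) = (2*A)/(-5 + A) = 2*A/(-5 + A))
71*g(-7) + H(-7) = 71*(2*(-7)/(-5 - 7)) + 8 = 71*(2*(-7)/(-12)) + 8 = 71*(2*(-7)*(-1/12)) + 8 = 71*(7/6) + 8 = 497/6 + 8 = 545/6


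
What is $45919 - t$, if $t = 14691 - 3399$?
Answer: $34627$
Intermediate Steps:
$t = 11292$ ($t = 14691 - 3399 = 11292$)
$45919 - t = 45919 - 11292 = 34627$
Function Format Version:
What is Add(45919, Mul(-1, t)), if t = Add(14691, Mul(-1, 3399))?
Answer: 34627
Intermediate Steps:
t = 11292 (t = Add(14691, -3399) = 11292)
Add(45919, Mul(-1, t)) = Add(45919, Mul(-1, 11292)) = Add(45919, -11292) = 34627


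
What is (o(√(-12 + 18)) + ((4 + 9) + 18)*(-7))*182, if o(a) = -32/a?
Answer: -39494 - 2912*√6/3 ≈ -41872.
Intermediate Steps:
(o(√(-12 + 18)) + ((4 + 9) + 18)*(-7))*182 = (-32/√(-12 + 18) + ((4 + 9) + 18)*(-7))*182 = (-32*√6/6 + (13 + 18)*(-7))*182 = (-16*√6/3 + 31*(-7))*182 = (-16*√6/3 - 217)*182 = (-217 - 16*√6/3)*182 = -39494 - 2912*√6/3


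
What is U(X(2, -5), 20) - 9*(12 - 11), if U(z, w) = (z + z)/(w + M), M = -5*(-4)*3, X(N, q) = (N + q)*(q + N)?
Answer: -351/40 ≈ -8.7750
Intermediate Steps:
X(N, q) = (N + q)**2 (X(N, q) = (N + q)*(N + q) = (N + q)**2)
M = 60 (M = 20*3 = 60)
U(z, w) = 2*z/(60 + w) (U(z, w) = (z + z)/(w + 60) = (2*z)/(60 + w) = 2*z/(60 + w))
U(X(2, -5), 20) - 9*(12 - 11) = 2*(2 - 5)**2/(60 + 20) - 9*(12 - 11) = 2*(-3)**2/80 - 9*1 = 2*9*(1/80) - 9 = 9/40 - 9 = -351/40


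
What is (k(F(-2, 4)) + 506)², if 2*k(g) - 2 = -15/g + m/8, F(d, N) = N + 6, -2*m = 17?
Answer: 261889489/1024 ≈ 2.5575e+5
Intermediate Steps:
m = -17/2 (m = -½*17 = -17/2 ≈ -8.5000)
F(d, N) = 6 + N
k(g) = 15/32 - 15/(2*g) (k(g) = 1 + (-15/g - 17/2/8)/2 = 1 + (-15/g - 17/2*⅛)/2 = 1 + (-15/g - 17/16)/2 = 1 + (-17/16 - 15/g)/2 = 1 + (-17/32 - 15/(2*g)) = 15/32 - 15/(2*g))
(k(F(-2, 4)) + 506)² = (15*(-16 + (6 + 4))/(32*(6 + 4)) + 506)² = ((15/32)*(-16 + 10)/10 + 506)² = ((15/32)*(⅒)*(-6) + 506)² = (-9/32 + 506)² = (16183/32)² = 261889489/1024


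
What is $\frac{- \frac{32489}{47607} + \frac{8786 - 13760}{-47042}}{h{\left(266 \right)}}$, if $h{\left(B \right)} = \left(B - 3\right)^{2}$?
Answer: $- \frac{645775160}{77452973200743} \approx -8.3376 \cdot 10^{-6}$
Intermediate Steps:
$h{\left(B \right)} = \left(-3 + B\right)^{2}$
$\frac{- \frac{32489}{47607} + \frac{8786 - 13760}{-47042}}{h{\left(266 \right)}} = \frac{- \frac{32489}{47607} + \frac{8786 - 13760}{-47042}}{\left(-3 + 266\right)^{2}} = \frac{\left(-32489\right) \frac{1}{47607} + \left(8786 - 13760\right) \left(- \frac{1}{47042}\right)}{263^{2}} = \frac{- \frac{32489}{47607} - - \frac{2487}{23521}}{69169} = \left(- \frac{32489}{47607} + \frac{2487}{23521}\right) \frac{1}{69169} = \left(- \frac{645775160}{1119764247}\right) \frac{1}{69169} = - \frac{645775160}{77452973200743}$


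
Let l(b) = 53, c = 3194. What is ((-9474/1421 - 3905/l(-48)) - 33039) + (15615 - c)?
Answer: -1558854561/75313 ≈ -20698.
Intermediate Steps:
((-9474/1421 - 3905/l(-48)) - 33039) + (15615 - c) = ((-9474/1421 - 3905/53) - 33039) + (15615 - 1*3194) = ((-9474*1/1421 - 3905*1/53) - 33039) + (15615 - 3194) = ((-9474/1421 - 3905/53) - 33039) + 12421 = (-6051127/75313 - 33039) + 12421 = -2494317334/75313 + 12421 = -1558854561/75313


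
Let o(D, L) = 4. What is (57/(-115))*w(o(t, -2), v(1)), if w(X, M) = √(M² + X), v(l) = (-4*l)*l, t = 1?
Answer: -114*√5/115 ≈ -2.2166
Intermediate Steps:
v(l) = -4*l²
w(X, M) = √(X + M²)
(57/(-115))*w(o(t, -2), v(1)) = (57/(-115))*√(4 + (-4*1²)²) = (57*(-1/115))*√(4 + (-4*1)²) = -57*√(4 + (-4)²)/115 = -57*√(4 + 16)/115 = -114*√5/115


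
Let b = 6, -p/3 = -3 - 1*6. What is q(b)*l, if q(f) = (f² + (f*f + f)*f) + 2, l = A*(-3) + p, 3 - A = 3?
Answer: 7830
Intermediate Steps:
A = 0 (A = 3 - 1*3 = 3 - 3 = 0)
p = 27 (p = -3*(-3 - 1*6) = -3*(-3 - 6) = -3*(-9) = 27)
l = 27 (l = 0*(-3) + 27 = 0 + 27 = 27)
q(f) = 2 + f² + f*(f + f²) (q(f) = (f² + (f² + f)*f) + 2 = (f² + (f + f²)*f) + 2 = (f² + f*(f + f²)) + 2 = 2 + f² + f*(f + f²))
q(b)*l = (2 + 6³ + 2*6²)*27 = (2 + 216 + 2*36)*27 = (2 + 216 + 72)*27 = 290*27 = 7830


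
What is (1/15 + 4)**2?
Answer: 3721/225 ≈ 16.538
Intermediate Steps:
(1/15 + 4)**2 = (61/15)**2 = 3721/225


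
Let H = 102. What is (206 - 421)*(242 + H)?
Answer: -73960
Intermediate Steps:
(206 - 421)*(242 + H) = (206 - 421)*(242 + 102) = -215*344 = -73960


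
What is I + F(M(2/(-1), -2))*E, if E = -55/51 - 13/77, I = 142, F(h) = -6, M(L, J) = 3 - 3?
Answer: 195674/1309 ≈ 149.48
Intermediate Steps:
M(L, J) = 0
E = -4898/3927 (E = -55*1/51 - 13*1/77 = -55/51 - 13/77 = -4898/3927 ≈ -1.2473)
I + F(M(2/(-1), -2))*E = 142 - 6*(-4898/3927) = 142 + 9796/1309 = 195674/1309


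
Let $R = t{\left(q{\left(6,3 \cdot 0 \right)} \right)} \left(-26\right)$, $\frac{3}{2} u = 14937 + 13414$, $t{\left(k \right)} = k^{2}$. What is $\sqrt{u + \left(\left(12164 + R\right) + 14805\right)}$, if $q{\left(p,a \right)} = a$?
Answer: $\frac{\sqrt{412827}}{3} \approx 214.17$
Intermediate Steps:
$u = \frac{56702}{3}$ ($u = \frac{2 \left(14937 + 13414\right)}{3} = \frac{2}{3} \cdot 28351 = \frac{56702}{3} \approx 18901.0$)
$R = 0$ ($R = \left(3 \cdot 0\right)^{2} \left(-26\right) = 0^{2} \left(-26\right) = 0 \left(-26\right) = 0$)
$\sqrt{u + \left(\left(12164 + R\right) + 14805\right)} = \sqrt{\frac{56702}{3} + \left(\left(12164 + 0\right) + 14805\right)} = \sqrt{\frac{56702}{3} + \left(12164 + 14805\right)} = \sqrt{\frac{56702}{3} + 26969} = \sqrt{\frac{137609}{3}} = \frac{\sqrt{412827}}{3}$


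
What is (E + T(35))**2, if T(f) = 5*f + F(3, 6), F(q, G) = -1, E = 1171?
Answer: 1809025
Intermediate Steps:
T(f) = -1 + 5*f (T(f) = 5*f - 1 = -1 + 5*f)
(E + T(35))**2 = (1171 + (-1 + 5*35))**2 = (1171 + (-1 + 175))**2 = (1171 + 174)**2 = 1345**2 = 1809025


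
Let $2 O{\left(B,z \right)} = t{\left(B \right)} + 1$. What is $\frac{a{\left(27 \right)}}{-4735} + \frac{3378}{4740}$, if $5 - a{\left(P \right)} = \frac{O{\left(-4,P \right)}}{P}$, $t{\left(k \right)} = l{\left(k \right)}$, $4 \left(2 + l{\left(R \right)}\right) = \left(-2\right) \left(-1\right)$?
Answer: $\frac{5749591}{8079804} \approx 0.7116$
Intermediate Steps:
$l{\left(R \right)} = - \frac{3}{2}$ ($l{\left(R \right)} = -2 + \frac{\left(-2\right) \left(-1\right)}{4} = -2 + \frac{1}{4} \cdot 2 = -2 + \frac{1}{2} = - \frac{3}{2}$)
$t{\left(k \right)} = - \frac{3}{2}$
$O{\left(B,z \right)} = - \frac{1}{4}$ ($O{\left(B,z \right)} = \frac{- \frac{3}{2} + 1}{2} = \frac{1}{2} \left(- \frac{1}{2}\right) = - \frac{1}{4}$)
$a{\left(P \right)} = 5 + \frac{1}{4 P}$ ($a{\left(P \right)} = 5 - - \frac{1}{4 P} = 5 + \frac{1}{4 P}$)
$\frac{a{\left(27 \right)}}{-4735} + \frac{3378}{4740} = \frac{5 + \frac{1}{4 \cdot 27}}{-4735} + \frac{3378}{4740} = \left(5 + \frac{1}{4} \cdot \frac{1}{27}\right) \left(- \frac{1}{4735}\right) + 3378 \cdot \frac{1}{4740} = \left(5 + \frac{1}{108}\right) \left(- \frac{1}{4735}\right) + \frac{563}{790} = \frac{541}{108} \left(- \frac{1}{4735}\right) + \frac{563}{790} = - \frac{541}{511380} + \frac{563}{790} = \frac{5749591}{8079804}$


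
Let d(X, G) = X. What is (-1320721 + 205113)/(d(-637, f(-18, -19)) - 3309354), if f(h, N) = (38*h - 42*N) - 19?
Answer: 1115608/3309991 ≈ 0.33704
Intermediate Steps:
f(h, N) = -19 - 42*N + 38*h (f(h, N) = (-42*N + 38*h) - 19 = -19 - 42*N + 38*h)
(-1320721 + 205113)/(d(-637, f(-18, -19)) - 3309354) = (-1320721 + 205113)/(-637 - 3309354) = -1115608/(-3309991) = -1115608*(-1/3309991) = 1115608/3309991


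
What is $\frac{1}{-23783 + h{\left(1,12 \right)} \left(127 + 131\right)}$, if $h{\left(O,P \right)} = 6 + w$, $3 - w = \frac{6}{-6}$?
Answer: $- \frac{1}{21203} \approx -4.7163 \cdot 10^{-5}$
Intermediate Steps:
$w = 4$ ($w = 3 - \frac{6}{-6} = 3 - 6 \left(- \frac{1}{6}\right) = 3 - -1 = 3 + 1 = 4$)
$h{\left(O,P \right)} = 10$ ($h{\left(O,P \right)} = 6 + 4 = 10$)
$\frac{1}{-23783 + h{\left(1,12 \right)} \left(127 + 131\right)} = \frac{1}{-23783 + 10 \left(127 + 131\right)} = \frac{1}{-23783 + 10 \cdot 258} = \frac{1}{-23783 + 2580} = \frac{1}{-21203} = - \frac{1}{21203}$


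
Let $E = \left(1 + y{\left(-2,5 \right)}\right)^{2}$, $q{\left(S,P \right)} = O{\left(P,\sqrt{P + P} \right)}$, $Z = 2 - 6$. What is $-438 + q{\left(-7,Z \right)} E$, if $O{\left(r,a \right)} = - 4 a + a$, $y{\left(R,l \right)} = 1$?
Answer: $-438 - 24 i \sqrt{2} \approx -438.0 - 33.941 i$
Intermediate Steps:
$Z = -4$
$O{\left(r,a \right)} = - 3 a$
$q{\left(S,P \right)} = - 3 \sqrt{2} \sqrt{P}$ ($q{\left(S,P \right)} = - 3 \sqrt{P + P} = - 3 \sqrt{2 P} = - 3 \sqrt{2} \sqrt{P}$)
$E = 4$ ($E = \left(1 + 1\right)^{2} = 2^{2} = 4$)
$-438 + q{\left(-7,Z \right)} E = -438 + - 3 \sqrt{2} \sqrt{-4} \cdot 4 = -438 + - 3 \sqrt{2} \cdot 2 i 4 = -438 + - 6 i \sqrt{2} \cdot 4 = -438 - 24 i \sqrt{2}$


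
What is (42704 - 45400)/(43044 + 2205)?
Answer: -2696/45249 ≈ -0.059581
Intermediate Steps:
(42704 - 45400)/(43044 + 2205) = -2696/45249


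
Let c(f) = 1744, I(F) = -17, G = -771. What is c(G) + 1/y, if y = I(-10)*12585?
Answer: 373120079/213945 ≈ 1744.0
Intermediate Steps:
y = -213945 (y = -17*12585 = -213945)
c(G) + 1/y = 1744 + 1/(-213945) = 1744 - 1/213945 = 373120079/213945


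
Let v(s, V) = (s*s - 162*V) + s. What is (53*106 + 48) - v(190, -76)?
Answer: -42936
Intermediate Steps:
v(s, V) = s + s² - 162*V (v(s, V) = (s² - 162*V) + s = s + s² - 162*V)
(53*106 + 48) - v(190, -76) = (53*106 + 48) - (190 + 190² - 162*(-76)) = (5618 + 48) - (190 + 36100 + 12312) = 5666 - 1*48602 = 5666 - 48602 = -42936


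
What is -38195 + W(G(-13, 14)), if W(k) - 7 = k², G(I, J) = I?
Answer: -38019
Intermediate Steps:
W(k) = 7 + k²
-38195 + W(G(-13, 14)) = -38195 + (7 + (-13)²) = -38195 + (7 + 169) = -38195 + 176 = -38019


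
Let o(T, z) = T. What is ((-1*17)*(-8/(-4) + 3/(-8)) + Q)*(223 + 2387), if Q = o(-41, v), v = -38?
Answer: -716445/4 ≈ -1.7911e+5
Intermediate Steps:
Q = -41
((-1*17)*(-8/(-4) + 3/(-8)) + Q)*(223 + 2387) = ((-1*17)*(-8/(-4) + 3/(-8)) - 41)*(223 + 2387) = (-17*(-8*(-¼) + 3*(-⅛)) - 41)*2610 = (-17*(2 - 3/8) - 41)*2610 = (-17*13/8 - 41)*2610 = (-221/8 - 41)*2610 = -549/8*2610 = -716445/4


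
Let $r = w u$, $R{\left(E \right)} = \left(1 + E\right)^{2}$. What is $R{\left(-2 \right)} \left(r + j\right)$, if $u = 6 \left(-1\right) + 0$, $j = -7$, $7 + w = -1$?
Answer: $41$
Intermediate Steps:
$w = -8$ ($w = -7 - 1 = -8$)
$u = -6$ ($u = -6 + 0 = -6$)
$r = 48$ ($r = \left(-8\right) \left(-6\right) = 48$)
$R{\left(-2 \right)} \left(r + j\right) = \left(1 - 2\right)^{2} \left(48 - 7\right) = \left(-1\right)^{2} \cdot 41 = 1 \cdot 41 = 41$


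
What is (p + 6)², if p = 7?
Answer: 169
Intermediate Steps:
(p + 6)² = (7 + 6)² = 13² = 169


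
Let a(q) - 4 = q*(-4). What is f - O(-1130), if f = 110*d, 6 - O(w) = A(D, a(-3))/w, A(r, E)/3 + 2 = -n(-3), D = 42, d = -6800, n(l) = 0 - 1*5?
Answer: -845246789/1130 ≈ -7.4801e+5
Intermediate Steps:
n(l) = -5 (n(l) = 0 - 5 = -5)
a(q) = 4 - 4*q (a(q) = 4 + q*(-4) = 4 - 4*q)
A(r, E) = 9 (A(r, E) = -6 + 3*(-1*(-5)) = -6 + 3*5 = -6 + 15 = 9)
O(w) = 6 - 9/w
f = -748000 (f = 110*(-6800) = -748000)
f - O(-1130) = -748000 - (6 - 9/(-1130)) = -748000 - (6 - 9*(-1/1130)) = -748000 - (6 + 9/1130) = -748000 - 1*6789/1130 = -748000 - 6789/1130 = -845246789/1130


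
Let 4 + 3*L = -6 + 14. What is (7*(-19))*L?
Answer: -532/3 ≈ -177.33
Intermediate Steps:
L = 4/3 (L = -4/3 + (-6 + 14)/3 = -4/3 + (⅓)*8 = -4/3 + 8/3 = 4/3 ≈ 1.3333)
(7*(-19))*L = (7*(-19))*(4/3) = -133*4/3 = -532/3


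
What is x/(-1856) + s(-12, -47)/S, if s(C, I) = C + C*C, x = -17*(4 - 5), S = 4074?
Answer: 29289/1260224 ≈ 0.023241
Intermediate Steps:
x = 17 (x = -17*(-1) = 17)
s(C, I) = C + C**2
x/(-1856) + s(-12, -47)/S = 17/(-1856) - 12*(1 - 12)/4074 = 17*(-1/1856) - 12*(-11)*(1/4074) = -17/1856 + 132*(1/4074) = -17/1856 + 22/679 = 29289/1260224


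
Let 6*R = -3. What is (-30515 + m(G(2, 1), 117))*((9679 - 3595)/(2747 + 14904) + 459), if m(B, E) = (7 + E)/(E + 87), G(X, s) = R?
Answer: -4205926251654/300067 ≈ -1.4017e+7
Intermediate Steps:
R = -½ (R = (⅙)*(-3) = -½ ≈ -0.50000)
G(X, s) = -½
m(B, E) = (7 + E)/(87 + E)
(-30515 + m(G(2, 1), 117))*((9679 - 3595)/(2747 + 14904) + 459) = (-30515 + (7 + 117)/(87 + 117))*((9679 - 3595)/(2747 + 14904) + 459) = (-30515 + 124/204)*(6084/17651 + 459) = (-30515 + (1/204)*124)*(6084*(1/17651) + 459) = (-30515 + 31/51)*(6084/17651 + 459) = -1556234/51*8107893/17651 = -4205926251654/300067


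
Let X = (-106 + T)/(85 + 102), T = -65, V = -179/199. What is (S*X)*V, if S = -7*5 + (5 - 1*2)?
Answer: -979488/37213 ≈ -26.321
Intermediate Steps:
V = -179/199 (V = -179*1/199 = -179/199 ≈ -0.89950)
S = -32 (S = -35 + (5 - 2) = -35 + 3 = -32)
X = -171/187 (X = (-106 - 65)/(85 + 102) = -171/187 ≈ -0.91444)
(S*X)*V = -32*(-171/187)*(-179/199) = (5472/187)*(-179/199) = -979488/37213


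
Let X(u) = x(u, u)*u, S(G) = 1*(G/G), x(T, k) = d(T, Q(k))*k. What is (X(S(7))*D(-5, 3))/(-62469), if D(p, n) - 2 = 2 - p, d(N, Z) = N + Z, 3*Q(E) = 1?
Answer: -4/20823 ≈ -0.00019210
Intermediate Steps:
Q(E) = 1/3 (Q(E) = (1/3)*1 = 1/3)
D(p, n) = 4 - p (D(p, n) = 2 + (2 - p) = 4 - p)
x(T, k) = k*(1/3 + T) (x(T, k) = (T + 1/3)*k = (1/3 + T)*k = k*(1/3 + T))
S(G) = 1 (S(G) = 1*1 = 1)
X(u) = u**2*(1/3 + u) (X(u) = (u*(1/3 + u))*u = u**2*(1/3 + u))
(X(S(7))*D(-5, 3))/(-62469) = ((1**2*(1/3 + 1))*(4 - 1*(-5)))/(-62469) = ((1*(4/3))*(4 + 5))*(-1/62469) = ((4/3)*9)*(-1/62469) = 12*(-1/62469) = -4/20823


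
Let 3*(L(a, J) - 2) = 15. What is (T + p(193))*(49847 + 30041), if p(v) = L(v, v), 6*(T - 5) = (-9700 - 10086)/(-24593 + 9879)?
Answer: 21553662568/22071 ≈ 9.7656e+5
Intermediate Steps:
L(a, J) = 7 (L(a, J) = 2 + (⅓)*15 = 2 + 5 = 7)
T = 230603/44142 (T = 5 + ((-9700 - 10086)/(-24593 + 9879))/6 = 5 + (-19786/(-14714))/6 = 5 + (-19786*(-1/14714))/6 = 5 + (⅙)*(9893/7357) = 5 + 9893/44142 = 230603/44142 ≈ 5.2241)
p(v) = 7
(T + p(193))*(49847 + 30041) = (230603/44142 + 7)*(49847 + 30041) = (539597/44142)*79888 = 21553662568/22071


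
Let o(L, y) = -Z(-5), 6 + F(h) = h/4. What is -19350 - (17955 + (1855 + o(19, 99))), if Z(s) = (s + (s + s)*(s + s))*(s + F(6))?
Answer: -80125/2 ≈ -40063.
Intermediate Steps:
F(h) = -6 + h/4
Z(s) = (-9/2 + s)*(s + 4*s²) (Z(s) = (s + (s + s)*(s + s))*(s + (-6 + (¼)*6)) = (s + (2*s)*(2*s))*(s + (-6 + 3/2)) = (s + 4*s²)*(s - 9/2) = (s + 4*s²)*(-9/2 + s) = (-9/2 + s)*(s + 4*s²))
o(L, y) = 1805/2 (o(L, y) = -(-5)*(-9 - 34*(-5) + 8*(-5)²)/2 = -(-5)*(-9 + 170 + 8*25)/2 = -(-5)*(-9 + 170 + 200)/2 = -(-5)*361/2 = -1*(-1805/2) = 1805/2)
-19350 - (17955 + (1855 + o(19, 99))) = -19350 - (17955 + (1855 + 1805/2)) = -19350 - (17955 + 5515/2) = -19350 - 1*41425/2 = -19350 - 41425/2 = -80125/2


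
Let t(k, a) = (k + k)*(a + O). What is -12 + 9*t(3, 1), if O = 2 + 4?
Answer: 366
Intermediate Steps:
O = 6
t(k, a) = 2*k*(6 + a) (t(k, a) = (k + k)*(a + 6) = (2*k)*(6 + a) = 2*k*(6 + a))
-12 + 9*t(3, 1) = -12 + 9*(2*3*(6 + 1)) = -12 + 9*(2*3*7) = -12 + 9*42 = -12 + 378 = 366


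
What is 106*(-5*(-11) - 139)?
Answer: -8904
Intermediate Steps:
106*(-5*(-11) - 139) = 106*(55 - 139) = 106*(-84) = -8904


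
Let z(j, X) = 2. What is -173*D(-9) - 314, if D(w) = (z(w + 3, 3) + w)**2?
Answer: -8791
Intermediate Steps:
D(w) = (2 + w)**2
-173*D(-9) - 314 = -173*(2 - 9)**2 - 314 = -173*(-7)**2 - 314 = -173*49 - 314 = -8477 - 314 = -8791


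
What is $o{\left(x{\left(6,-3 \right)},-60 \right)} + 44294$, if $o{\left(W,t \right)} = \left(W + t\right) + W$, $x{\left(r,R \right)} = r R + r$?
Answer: $44210$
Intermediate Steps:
$x{\left(r,R \right)} = r + R r$ ($x{\left(r,R \right)} = R r + r = r + R r$)
$o{\left(W,t \right)} = t + 2 W$
$o{\left(x{\left(6,-3 \right)},-60 \right)} + 44294 = \left(-60 + 2 \cdot 6 \left(1 - 3\right)\right) + 44294 = \left(-60 + 2 \cdot 6 \left(-2\right)\right) + 44294 = \left(-60 + 2 \left(-12\right)\right) + 44294 = \left(-60 - 24\right) + 44294 = -84 + 44294 = 44210$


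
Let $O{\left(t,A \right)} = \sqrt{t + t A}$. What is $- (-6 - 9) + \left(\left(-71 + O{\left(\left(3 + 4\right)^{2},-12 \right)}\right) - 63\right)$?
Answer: $-119 + 7 i \sqrt{11} \approx -119.0 + 23.216 i$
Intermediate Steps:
$O{\left(t,A \right)} = \sqrt{t + A t}$
$- (-6 - 9) + \left(\left(-71 + O{\left(\left(3 + 4\right)^{2},-12 \right)}\right) - 63\right) = - (-6 - 9) - \left(134 - 7 \sqrt{1 - 12}\right) = - (-6 - 9) - \left(134 - 7 i \sqrt{11}\right) = \left(-1\right) \left(-15\right) - \left(134 - 7 i \sqrt{11}\right) = 15 - \left(134 - 7 i \sqrt{11}\right) = -119 + 7 i \sqrt{11}$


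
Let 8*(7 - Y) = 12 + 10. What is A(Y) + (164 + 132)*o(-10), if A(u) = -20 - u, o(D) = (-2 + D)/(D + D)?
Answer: 3067/20 ≈ 153.35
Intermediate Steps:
Y = 17/4 (Y = 7 - (12 + 10)/8 = 7 - ⅛*22 = 7 - 11/4 = 17/4 ≈ 4.2500)
o(D) = (-2 + D)/(2*D) (o(D) = (-2 + D)/((2*D)) = (-2 + D)*(1/(2*D)) = (-2 + D)/(2*D))
A(Y) + (164 + 132)*o(-10) = (-20 - 1*17/4) + (164 + 132)*((½)*(-2 - 10)/(-10)) = (-20 - 17/4) + 296*((½)*(-⅒)*(-12)) = -97/4 + 296*(⅗) = -97/4 + 888/5 = 3067/20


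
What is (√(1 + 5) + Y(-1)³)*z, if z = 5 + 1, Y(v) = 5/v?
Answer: -750 + 6*√6 ≈ -735.30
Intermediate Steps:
z = 6
(√(1 + 5) + Y(-1)³)*z = (√(1 + 5) + (5/(-1))³)*6 = (√6 + (5*(-1))³)*6 = (√6 + (-5)³)*6 = (√6 - 125)*6 = (-125 + √6)*6 = -750 + 6*√6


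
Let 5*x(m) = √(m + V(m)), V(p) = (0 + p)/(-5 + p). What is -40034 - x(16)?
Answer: -40034 - 8*√33/55 ≈ -40035.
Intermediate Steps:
V(p) = p/(-5 + p)
x(m) = √(m + m/(-5 + m))/5
-40034 - x(16) = -40034 - √(16*(-4 + 16)/(-5 + 16))/5 = -40034 - √(16*12/11)/5 = -40034 - √(16*(1/11)*12)/5 = -40034 - √(192/11)/5 = -40034 - 8*√33/11/5 = -40034 - 8*√33/55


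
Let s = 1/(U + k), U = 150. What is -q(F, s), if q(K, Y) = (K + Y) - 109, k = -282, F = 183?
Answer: -9767/132 ≈ -73.992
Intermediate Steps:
s = -1/132 (s = 1/(150 - 282) = 1/(-132) = -1/132 ≈ -0.0075758)
q(K, Y) = -109 + K + Y
-q(F, s) = -(-109 + 183 - 1/132) = -1*9767/132 = -9767/132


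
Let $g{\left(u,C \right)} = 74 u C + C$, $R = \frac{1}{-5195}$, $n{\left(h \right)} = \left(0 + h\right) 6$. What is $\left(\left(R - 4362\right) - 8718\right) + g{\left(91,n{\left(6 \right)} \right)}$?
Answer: $\frac{1191629099}{5195} \approx 2.2938 \cdot 10^{5}$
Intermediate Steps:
$n{\left(h \right)} = 6 h$ ($n{\left(h \right)} = h 6 = 6 h$)
$R = - \frac{1}{5195} \approx -0.00019249$
$g{\left(u,C \right)} = C + 74 C u$ ($g{\left(u,C \right)} = 74 C u + C = C + 74 C u$)
$\left(\left(R - 4362\right) - 8718\right) + g{\left(91,n{\left(6 \right)} \right)} = \left(\left(- \frac{1}{5195} - 4362\right) - 8718\right) + 6 \cdot 6 \left(1 + 74 \cdot 91\right) = \left(\left(- \frac{1}{5195} - 4362\right) - 8718\right) + 36 \left(1 + 6734\right) = \left(- \frac{22660591}{5195} - 8718\right) + 36 \cdot 6735 = - \frac{67950601}{5195} + 242460 = \frac{1191629099}{5195}$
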